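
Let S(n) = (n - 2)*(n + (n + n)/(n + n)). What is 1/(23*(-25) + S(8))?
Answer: -1/521 ≈ -0.0019194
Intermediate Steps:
S(n) = (1 + n)*(-2 + n) (S(n) = (-2 + n)*(n + (2*n)/((2*n))) = (-2 + n)*(n + (2*n)*(1/(2*n))) = (-2 + n)*(n + 1) = (-2 + n)*(1 + n) = (1 + n)*(-2 + n))
1/(23*(-25) + S(8)) = 1/(23*(-25) + (-2 + 8**2 - 1*8)) = 1/(-575 + (-2 + 64 - 8)) = 1/(-575 + 54) = 1/(-521) = -1/521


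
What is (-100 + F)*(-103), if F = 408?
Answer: -31724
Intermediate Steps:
(-100 + F)*(-103) = (-100 + 408)*(-103) = 308*(-103) = -31724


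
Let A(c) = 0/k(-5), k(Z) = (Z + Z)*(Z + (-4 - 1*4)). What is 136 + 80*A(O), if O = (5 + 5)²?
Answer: 136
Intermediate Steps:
O = 100 (O = 10² = 100)
k(Z) = 2*Z*(-8 + Z) (k(Z) = (2*Z)*(Z + (-4 - 4)) = (2*Z)*(Z - 8) = (2*Z)*(-8 + Z) = 2*Z*(-8 + Z))
A(c) = 0 (A(c) = 0/((2*(-5)*(-8 - 5))) = 0/((2*(-5)*(-13))) = 0/130 = 0*(1/130) = 0)
136 + 80*A(O) = 136 + 80*0 = 136 + 0 = 136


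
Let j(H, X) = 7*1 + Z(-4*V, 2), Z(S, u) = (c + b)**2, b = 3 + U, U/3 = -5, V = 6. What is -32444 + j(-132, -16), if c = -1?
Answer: -32268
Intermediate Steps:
U = -15 (U = 3*(-5) = -15)
b = -12 (b = 3 - 15 = -12)
Z(S, u) = 169 (Z(S, u) = (-1 - 12)**2 = (-13)**2 = 169)
j(H, X) = 176 (j(H, X) = 7*1 + 169 = 7 + 169 = 176)
-32444 + j(-132, -16) = -32444 + 176 = -32268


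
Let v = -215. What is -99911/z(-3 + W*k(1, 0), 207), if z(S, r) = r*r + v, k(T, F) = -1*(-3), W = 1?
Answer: -99911/42634 ≈ -2.3435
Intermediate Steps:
k(T, F) = 3
z(S, r) = -215 + r² (z(S, r) = r*r - 215 = r² - 215 = -215 + r²)
-99911/z(-3 + W*k(1, 0), 207) = -99911/(-215 + 207²) = -99911/(-215 + 42849) = -99911/42634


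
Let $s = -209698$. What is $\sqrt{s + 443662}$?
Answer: $6 \sqrt{6499} \approx 483.7$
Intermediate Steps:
$\sqrt{s + 443662} = \sqrt{-209698 + 443662} = \sqrt{233964} = 6 \sqrt{6499}$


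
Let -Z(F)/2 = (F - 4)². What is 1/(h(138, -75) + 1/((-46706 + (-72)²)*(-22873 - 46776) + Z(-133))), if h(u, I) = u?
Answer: 2891928240/399086097121 ≈ 0.0072464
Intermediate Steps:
Z(F) = -2*(-4 + F)² (Z(F) = -2*(F - 4)² = -2*(-4 + F)²)
1/(h(138, -75) + 1/((-46706 + (-72)²)*(-22873 - 46776) + Z(-133))) = 1/(138 + 1/((-46706 + (-72)²)*(-22873 - 46776) - 2*(-4 - 133)²)) = 1/(138 + 1/((-46706 + 5184)*(-69649) - 2*(-137)²)) = 1/(138 + 1/(-41522*(-69649) - 2*18769)) = 1/(138 + 1/(2891965778 - 37538)) = 1/(138 + 1/2891928240) = 1/(399086097121/2891928240) = 2891928240/399086097121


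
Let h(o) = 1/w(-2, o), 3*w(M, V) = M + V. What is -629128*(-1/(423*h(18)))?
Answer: 10066048/1269 ≈ 7932.3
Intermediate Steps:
w(M, V) = M/3 + V/3 (w(M, V) = (M + V)/3 = M/3 + V/3)
h(o) = 1/(-⅔ + o/3) (h(o) = 1/((⅓)*(-2) + o/3) = 1/(-⅔ + o/3))
-629128*(-1/(423*h(18))) = -629128/((3/(-2 + 18))*(-423)) = -629128/((3/16)*(-423)) = -629128/(-1269/16) = -629128*(-16/1269) = 10066048/1269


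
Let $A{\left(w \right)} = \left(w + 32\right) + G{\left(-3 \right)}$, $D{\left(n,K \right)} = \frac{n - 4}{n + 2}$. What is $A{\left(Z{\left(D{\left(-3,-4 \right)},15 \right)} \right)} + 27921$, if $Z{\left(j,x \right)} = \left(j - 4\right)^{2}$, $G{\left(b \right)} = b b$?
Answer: $27971$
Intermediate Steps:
$G{\left(b \right)} = b^{2}$
$D{\left(n,K \right)} = \frac{-4 + n}{2 + n}$
$Z{\left(j,x \right)} = \left(-4 + j\right)^{2}$
$A{\left(w \right)} = 41 + w$ ($A{\left(w \right)} = \left(w + 32\right) + \left(-3\right)^{2} = \left(32 + w\right) + 9 = 41 + w$)
$A{\left(Z{\left(D{\left(-3,-4 \right)},15 \right)} \right)} + 27921 = \left(41 + \left(-4 + \frac{-4 - 3}{2 - 3}\right)^{2}\right) + 27921 = \left(41 + \left(-4 + \frac{1}{-1} \left(-7\right)\right)^{2}\right) + 27921 = \left(41 + \left(-4 - -7\right)^{2}\right) + 27921 = \left(41 + \left(-4 + 7\right)^{2}\right) + 27921 = \left(41 + 3^{2}\right) + 27921 = \left(41 + 9\right) + 27921 = 50 + 27921 = 27971$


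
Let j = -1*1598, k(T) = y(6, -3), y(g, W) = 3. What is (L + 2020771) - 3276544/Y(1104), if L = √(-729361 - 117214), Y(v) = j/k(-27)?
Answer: 1619510845/799 + 5*I*√33863 ≈ 2.0269e+6 + 920.09*I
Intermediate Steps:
k(T) = 3
j = -1598
Y(v) = -1598/3
L = 5*I*√33863 (L = √(-846575) = 5*I*√33863 ≈ 920.09*I)
(L + 2020771) - 3276544/Y(1104) = (5*I*√33863 + 2020771) - 3276544/(-1598/3) = (2020771 + 5*I*√33863) - 3276544*(-3/1598) = (2020771 + 5*I*√33863) + 4914816/799 = 1619510845/799 + 5*I*√33863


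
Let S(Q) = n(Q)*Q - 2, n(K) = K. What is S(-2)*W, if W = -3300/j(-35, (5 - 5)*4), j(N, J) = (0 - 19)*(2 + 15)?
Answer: 6600/323 ≈ 20.433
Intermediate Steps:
S(Q) = -2 + Q² (S(Q) = Q*Q - 2 = Q² - 2 = -2 + Q²)
j(N, J) = -323 (j(N, J) = -19*17 = -323)
W = 3300/323 (W = -3300/(-323) = -3300*(-1/323) = 3300/323 ≈ 10.217)
S(-2)*W = (-2 + (-2)²)*(3300/323) = (-2 + 4)*(3300/323) = 2*(3300/323) = 6600/323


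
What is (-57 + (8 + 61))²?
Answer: 144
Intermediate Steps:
(-57 + (8 + 61))² = (-57 + 69)² = 12² = 144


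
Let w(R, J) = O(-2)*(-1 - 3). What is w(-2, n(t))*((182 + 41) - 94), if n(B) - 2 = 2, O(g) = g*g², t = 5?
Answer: 4128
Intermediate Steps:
O(g) = g³
n(B) = 4 (n(B) = 2 + 2 = 4)
w(R, J) = 32 (w(R, J) = (-2)³*(-1 - 3) = -8*(-4) = 32)
w(-2, n(t))*((182 + 41) - 94) = 32*((182 + 41) - 94) = 32*(223 - 94) = 32*129 = 4128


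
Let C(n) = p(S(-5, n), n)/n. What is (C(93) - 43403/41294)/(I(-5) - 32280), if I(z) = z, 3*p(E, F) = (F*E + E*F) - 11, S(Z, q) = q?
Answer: -701739941/371956324410 ≈ -0.0018866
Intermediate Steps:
p(E, F) = -11/3 + 2*E*F/3 (p(E, F) = ((F*E + E*F) - 11)/3 = ((E*F + E*F) - 11)/3 = (2*E*F - 11)/3 = (-11 + 2*E*F)/3 = -11/3 + 2*E*F/3)
C(n) = (-11/3 + 2*n**2/3)/n (C(n) = (-11/3 + 2*n*n/3)/n = (-11/3 + 2*n**2/3)/n)
(C(93) - 43403/41294)/(I(-5) - 32280) = ((1/3)*(-11 + 2*93**2)/93 - 43403/41294)/(-5 - 32280) = ((1/3)*(1/93)*(-11 + 2*8649) - 43403*1/41294)/(-32285) = ((1/3)*(1/93)*(-11 + 17298) - 43403/41294)*(-1/32285) = ((1/3)*(1/93)*17287 - 43403/41294)*(-1/32285) = (17287/279 - 43403/41294)*(-1/32285) = (701739941/11521026)*(-1/32285) = -701739941/371956324410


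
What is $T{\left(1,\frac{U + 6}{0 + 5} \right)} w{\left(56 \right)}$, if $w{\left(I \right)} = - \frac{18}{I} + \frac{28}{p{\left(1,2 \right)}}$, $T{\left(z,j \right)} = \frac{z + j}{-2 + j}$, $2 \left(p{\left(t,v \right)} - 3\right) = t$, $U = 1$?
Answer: $- \frac{215}{7} \approx -30.714$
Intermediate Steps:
$p{\left(t,v \right)} = 3 + \frac{t}{2}$
$T{\left(z,j \right)} = \frac{j + z}{-2 + j}$
$w{\left(I \right)} = 8 - \frac{18}{I}$ ($w{\left(I \right)} = - \frac{18}{I} + \frac{28}{3 + \frac{1}{2} \cdot 1} = - \frac{18}{I} + \frac{28}{3 + \frac{1}{2}} = - \frac{18}{I} + \frac{28}{\frac{7}{2}} = - \frac{18}{I} + 28 \cdot \frac{2}{7} = - \frac{18}{I} + 8 = 8 - \frac{18}{I}$)
$T{\left(1,\frac{U + 6}{0 + 5} \right)} w{\left(56 \right)} = \frac{\frac{1 + 6}{0 + 5} + 1}{-2 + \frac{1 + 6}{0 + 5}} \left(8 - \frac{18}{56}\right) = \frac{\frac{7}{5} + 1}{-2 + \frac{7}{5}} \left(8 - \frac{9}{28}\right) = \frac{7 \cdot \frac{1}{5} + 1}{-2 + 7 \cdot \frac{1}{5}} \left(8 - \frac{9}{28}\right) = \frac{\frac{7}{5} + 1}{-2 + \frac{7}{5}} \cdot \frac{215}{28} = \frac{1}{- \frac{3}{5}} \cdot \frac{12}{5} \cdot \frac{215}{28} = \left(- \frac{5}{3}\right) \frac{12}{5} \cdot \frac{215}{28} = \left(-4\right) \frac{215}{28} = - \frac{215}{7}$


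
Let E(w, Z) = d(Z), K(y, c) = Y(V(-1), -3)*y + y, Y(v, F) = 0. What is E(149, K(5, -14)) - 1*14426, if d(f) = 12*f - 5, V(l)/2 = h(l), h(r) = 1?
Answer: -14371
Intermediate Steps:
V(l) = 2 (V(l) = 2*1 = 2)
d(f) = -5 + 12*f
K(y, c) = y (K(y, c) = 0*y + y = 0 + y = y)
E(w, Z) = -5 + 12*Z
E(149, K(5, -14)) - 1*14426 = (-5 + 12*5) - 1*14426 = (-5 + 60) - 14426 = 55 - 14426 = -14371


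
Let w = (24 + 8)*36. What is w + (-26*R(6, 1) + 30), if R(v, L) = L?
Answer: 1156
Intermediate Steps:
w = 1152 (w = 32*36 = 1152)
w + (-26*R(6, 1) + 30) = 1152 + (-26*1 + 30) = 1152 + (-26 + 30) = 1152 + 4 = 1156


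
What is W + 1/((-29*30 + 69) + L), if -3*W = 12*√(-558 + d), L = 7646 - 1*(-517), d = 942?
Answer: 1/7362 - 32*√6 ≈ -78.384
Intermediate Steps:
L = 8163 (L = 7646 + 517 = 8163)
W = -32*√6 (W = -4*√(-558 + 942) = -4*√384 = -4*8*√6 = -32*√6 ≈ -78.384)
W + 1/((-29*30 + 69) + L) = -32*√6 + 1/((-29*30 + 69) + 8163) = -32*√6 + 1/((-870 + 69) + 8163) = -32*√6 + 1/(-801 + 8163) = -32*√6 + 1/7362 = 1/7362 - 32*√6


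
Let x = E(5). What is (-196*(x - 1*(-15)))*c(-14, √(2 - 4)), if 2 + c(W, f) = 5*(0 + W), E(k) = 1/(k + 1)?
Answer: 214032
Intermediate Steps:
E(k) = 1/(1 + k)
x = ⅙ (x = 1/(1 + 5) = 1/6 = ⅙ ≈ 0.16667)
c(W, f) = -2 + 5*W (c(W, f) = -2 + 5*(0 + W) = -2 + 5*W)
(-196*(x - 1*(-15)))*c(-14, √(2 - 4)) = (-196*(⅙ - 1*(-15)))*(-2 + 5*(-14)) = (-196*(⅙ + 15))*(-2 - 70) = -196*91/6*(-72) = -8918/3*(-72) = 214032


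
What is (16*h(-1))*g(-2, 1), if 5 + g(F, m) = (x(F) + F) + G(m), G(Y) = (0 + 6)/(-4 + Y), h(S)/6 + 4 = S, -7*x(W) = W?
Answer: 29280/7 ≈ 4182.9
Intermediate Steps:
x(W) = -W/7
h(S) = -24 + 6*S
G(Y) = 6/(-4 + Y)
g(F, m) = -5 + 6/(-4 + m) + 6*F/7 (g(F, m) = -5 + ((-F/7 + F) + 6/(-4 + m)) = -5 + (6*F/7 + 6/(-4 + m)) = -5 + (6/(-4 + m) + 6*F/7) = -5 + 6/(-4 + m) + 6*F/7)
(16*h(-1))*g(-2, 1) = (16*(-24 + 6*(-1)))*((42 + (-35 + 6*(-2))*(-4 + 1))/(7*(-4 + 1))) = (16*(-24 - 6))*((⅐)*(42 + (-35 - 12)*(-3))/(-3)) = (16*(-30))*((⅐)*(-⅓)*(42 - 47*(-3))) = -480*(-1)*(42 + 141)/(7*3) = -480*(-1)*183/(7*3) = -480*(-61/7) = 29280/7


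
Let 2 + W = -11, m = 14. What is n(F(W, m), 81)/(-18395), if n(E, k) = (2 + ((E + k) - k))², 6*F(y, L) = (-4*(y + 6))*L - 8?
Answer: -4356/18395 ≈ -0.23680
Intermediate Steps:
W = -13 (W = -2 - 11 = -13)
F(y, L) = -4/3 + L*(-24 - 4*y)/6 (F(y, L) = ((-4*(y + 6))*L - 8)/6 = ((-4*(6 + y))*L - 8)/6 = ((-24 - 4*y)*L - 8)/6 = (L*(-24 - 4*y) - 8)/6 = (-8 + L*(-24 - 4*y))/6 = -4/3 + L*(-24 - 4*y)/6)
n(E, k) = (2 + E)²
n(F(W, m), 81)/(-18395) = (2 + (-4/3 - 4*14 - ⅔*14*(-13)))²/(-18395) = (2 + (-4/3 - 56 + 364/3))²*(-1/18395) = (2 + 64)²*(-1/18395) = 66²*(-1/18395) = 4356*(-1/18395) = -4356/18395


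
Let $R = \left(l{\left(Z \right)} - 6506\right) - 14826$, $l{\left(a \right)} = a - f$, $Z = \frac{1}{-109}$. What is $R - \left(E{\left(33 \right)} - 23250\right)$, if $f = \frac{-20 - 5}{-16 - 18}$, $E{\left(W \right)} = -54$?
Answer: $\frac{7305473}{3706} \approx 1971.3$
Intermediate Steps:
$f = \frac{25}{34}$ ($f = - \frac{25}{-34} = \left(-25\right) \left(- \frac{1}{34}\right) = \frac{25}{34} \approx 0.73529$)
$Z = - \frac{1}{109} \approx -0.0091743$
$l{\left(a \right)} = - \frac{25}{34} + a$ ($l{\left(a \right)} = a - \frac{25}{34} = - \frac{25}{34} + a$)
$R = - \frac{79059151}{3706}$ ($R = \left(\left(- \frac{25}{34} - \frac{1}{109}\right) - 6506\right) - 14826 = \left(- \frac{2759}{3706} - 6506\right) - 14826 = - \frac{24113995}{3706} - 14826 = - \frac{79059151}{3706} \approx -21333.0$)
$R - \left(E{\left(33 \right)} - 23250\right) = - \frac{79059151}{3706} - \left(-54 - 23250\right) = - \frac{79059151}{3706} - -23304 = - \frac{79059151}{3706} + 23304 = \frac{7305473}{3706}$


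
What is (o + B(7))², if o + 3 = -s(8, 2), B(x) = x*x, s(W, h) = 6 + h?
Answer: 1444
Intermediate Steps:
B(x) = x²
o = -11 (o = -3 - (6 + 2) = -3 - 1*8 = -3 - 8 = -11)
(o + B(7))² = (-11 + 7²)² = (-11 + 49)² = 38² = 1444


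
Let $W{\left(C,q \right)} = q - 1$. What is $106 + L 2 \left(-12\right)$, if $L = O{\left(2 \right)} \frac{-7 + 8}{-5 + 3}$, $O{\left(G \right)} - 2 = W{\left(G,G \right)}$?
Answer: $142$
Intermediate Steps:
$W{\left(C,q \right)} = -1 + q$
$O{\left(G \right)} = 1 + G$ ($O{\left(G \right)} = 2 + \left(-1 + G\right) = 1 + G$)
$L = - \frac{3}{2}$ ($L = \left(1 + 2\right) \frac{-7 + 8}{-5 + 3} = 3 \cdot 1 \frac{1}{-2} = 3 \cdot 1 \left(- \frac{1}{2}\right) = 3 \left(- \frac{1}{2}\right) = - \frac{3}{2} \approx -1.5$)
$106 + L 2 \left(-12\right) = 106 - \frac{3 \cdot 2 \left(-12\right)}{2} = 106 - -36 = 106 + 36 = 142$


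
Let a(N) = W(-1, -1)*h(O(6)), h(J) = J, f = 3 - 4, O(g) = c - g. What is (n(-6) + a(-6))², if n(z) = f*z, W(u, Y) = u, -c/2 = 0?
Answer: 144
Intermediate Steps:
c = 0 (c = -2*0 = 0)
O(g) = -g (O(g) = 0 - g = -g)
f = -1
n(z) = -z
a(N) = 6 (a(N) = -(-1)*6 = -1*(-6) = 6)
(n(-6) + a(-6))² = (-1*(-6) + 6)² = (6 + 6)² = 12² = 144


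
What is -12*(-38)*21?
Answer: 9576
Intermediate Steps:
-12*(-38)*21 = 456*21 = 9576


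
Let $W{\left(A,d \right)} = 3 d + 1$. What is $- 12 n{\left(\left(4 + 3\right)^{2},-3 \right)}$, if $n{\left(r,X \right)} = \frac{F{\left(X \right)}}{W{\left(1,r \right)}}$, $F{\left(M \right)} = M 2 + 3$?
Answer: $\frac{9}{37} \approx 0.24324$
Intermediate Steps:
$W{\left(A,d \right)} = 1 + 3 d$
$F{\left(M \right)} = 3 + 2 M$ ($F{\left(M \right)} = 2 M + 3 = 3 + 2 M$)
$n{\left(r,X \right)} = \frac{3 + 2 X}{1 + 3 r}$
$- 12 n{\left(\left(4 + 3\right)^{2},-3 \right)} = - 12 \frac{3 + 2 \left(-3\right)}{1 + 3 \left(4 + 3\right)^{2}} = - 12 \frac{3 - 6}{1 + 3 \cdot 7^{2}} = - 12 \frac{1}{1 + 3 \cdot 49} \left(-3\right) = - 12 \frac{1}{1 + 147} \left(-3\right) = - 12 \cdot \frac{1}{148} \left(-3\right) = \left(-12\right) \left(- \frac{3}{148}\right) = \frac{9}{37}$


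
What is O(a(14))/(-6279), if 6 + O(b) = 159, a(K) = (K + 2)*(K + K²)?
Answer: -51/2093 ≈ -0.024367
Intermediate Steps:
a(K) = (2 + K)*(K + K²)
O(b) = 153 (O(b) = -6 + 159 = 153)
O(a(14))/(-6279) = 153/(-6279) = 153*(-1/6279) = -51/2093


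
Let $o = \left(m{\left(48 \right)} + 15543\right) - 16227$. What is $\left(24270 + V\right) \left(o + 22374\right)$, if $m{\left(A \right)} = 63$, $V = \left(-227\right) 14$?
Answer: $458814276$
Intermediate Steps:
$V = -3178$
$o = -621$ ($o = \left(63 + 15543\right) - 16227 = 15606 - 16227 = -621$)
$\left(24270 + V\right) \left(o + 22374\right) = \left(24270 - 3178\right) \left(-621 + 22374\right) = 21092 \cdot 21753 = 458814276$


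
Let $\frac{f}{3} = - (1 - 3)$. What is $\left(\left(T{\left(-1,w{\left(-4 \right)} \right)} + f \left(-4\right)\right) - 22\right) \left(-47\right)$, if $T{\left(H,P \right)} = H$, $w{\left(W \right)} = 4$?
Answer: $2209$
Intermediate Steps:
$f = 6$ ($f = 3 \left(- (1 - 3)\right) = 3 \left(\left(-1\right) \left(-2\right)\right) = 3 \cdot 2 = 6$)
$\left(\left(T{\left(-1,w{\left(-4 \right)} \right)} + f \left(-4\right)\right) - 22\right) \left(-47\right) = \left(\left(-1 + 6 \left(-4\right)\right) - 22\right) \left(-47\right) = \left(\left(-1 - 24\right) - 22\right) \left(-47\right) = \left(-25 - 22\right) \left(-47\right) = \left(-47\right) \left(-47\right) = 2209$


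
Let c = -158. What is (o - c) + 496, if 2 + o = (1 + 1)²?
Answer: 656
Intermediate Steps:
o = 2 (o = -2 + (1 + 1)² = -2 + 2² = -2 + 4 = 2)
(o - c) + 496 = (2 - 1*(-158)) + 496 = (2 + 158) + 496 = 160 + 496 = 656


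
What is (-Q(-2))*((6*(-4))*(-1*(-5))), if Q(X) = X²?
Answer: 480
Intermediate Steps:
(-Q(-2))*((6*(-4))*(-1*(-5))) = (-1*(-2)²)*((6*(-4))*(-1*(-5))) = (-1*4)*(-24*5) = -4*(-120) = 480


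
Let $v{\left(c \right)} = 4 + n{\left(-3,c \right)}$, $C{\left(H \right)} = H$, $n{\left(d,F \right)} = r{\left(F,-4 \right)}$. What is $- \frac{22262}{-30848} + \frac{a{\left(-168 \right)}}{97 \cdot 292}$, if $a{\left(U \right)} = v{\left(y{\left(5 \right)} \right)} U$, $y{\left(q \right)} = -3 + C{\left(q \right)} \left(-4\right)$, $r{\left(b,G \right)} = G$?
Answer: $\frac{11131}{15424} \approx 0.72167$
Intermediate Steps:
$n{\left(d,F \right)} = -4$
$y{\left(q \right)} = -3 - 4 q$ ($y{\left(q \right)} = -3 + q \left(-4\right) = -3 - 4 q$)
$v{\left(c \right)} = 0$ ($v{\left(c \right)} = 4 - 4 = 0$)
$a{\left(U \right)} = 0$ ($a{\left(U \right)} = 0 U = 0$)
$- \frac{22262}{-30848} + \frac{a{\left(-168 \right)}}{97 \cdot 292} = - \frac{22262}{-30848} + \frac{0}{97 \cdot 292} = \left(-22262\right) \left(- \frac{1}{30848}\right) + \frac{0}{28324} = \frac{11131}{15424} + 0 \cdot \frac{1}{28324} = \frac{11131}{15424} + 0 = \frac{11131}{15424}$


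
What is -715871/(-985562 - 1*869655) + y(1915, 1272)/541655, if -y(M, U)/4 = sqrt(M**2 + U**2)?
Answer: 55067/142709 - 4*sqrt(5285209)/541655 ≈ 0.36889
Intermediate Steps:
y(M, U) = -4*sqrt(M**2 + U**2)
-715871/(-985562 - 1*869655) + y(1915, 1272)/541655 = -715871/(-985562 - 1*869655) - 4*sqrt(1915**2 + 1272**2)/541655 = -715871/(-985562 - 869655) - 4*sqrt(3667225 + 1617984)*(1/541655) = -715871/(-1855217) - 4*sqrt(5285209)*(1/541655) = -715871*(-1/1855217) - 4*sqrt(5285209)/541655 = 55067/142709 - 4*sqrt(5285209)/541655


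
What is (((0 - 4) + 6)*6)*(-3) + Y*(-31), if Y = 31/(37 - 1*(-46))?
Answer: -3949/83 ≈ -47.578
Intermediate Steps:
Y = 31/83 (Y = 31/(37 + 46) = 31/83 ≈ 0.37349)
(((0 - 4) + 6)*6)*(-3) + Y*(-31) = (((0 - 4) + 6)*6)*(-3) + (31/83)*(-31) = ((-4 + 6)*6)*(-3) - 961/83 = (2*6)*(-3) - 961/83 = 12*(-3) - 961/83 = -36 - 961/83 = -3949/83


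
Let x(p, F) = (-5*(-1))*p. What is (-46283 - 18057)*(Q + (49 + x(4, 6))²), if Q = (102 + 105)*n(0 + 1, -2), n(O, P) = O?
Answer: -319641120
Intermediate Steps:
x(p, F) = 5*p
Q = 207 (Q = (102 + 105)*(0 + 1) = 207*1 = 207)
(-46283 - 18057)*(Q + (49 + x(4, 6))²) = (-46283 - 18057)*(207 + (49 + 5*4)²) = -64340*(207 + (49 + 20)²) = -64340*(207 + 69²) = -64340*(207 + 4761) = -64340*4968 = -319641120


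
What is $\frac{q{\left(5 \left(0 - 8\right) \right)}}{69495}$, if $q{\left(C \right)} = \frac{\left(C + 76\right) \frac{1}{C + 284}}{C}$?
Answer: $- \frac{3}{56522600} \approx -5.3076 \cdot 10^{-8}$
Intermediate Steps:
$q{\left(C \right)} = \frac{76 + C}{C \left(284 + C\right)}$ ($q{\left(C \right)} = \frac{\left(76 + C\right) \frac{1}{284 + C}}{C} = \frac{\frac{1}{284 + C} \left(76 + C\right)}{C} = \frac{76 + C}{C \left(284 + C\right)}$)
$\frac{q{\left(5 \left(0 - 8\right) \right)}}{69495} = \frac{\frac{1}{5 \left(0 - 8\right)} \frac{1}{284 + 5 \left(0 - 8\right)} \left(76 + 5 \left(0 - 8\right)\right)}{69495} = \frac{76 + 5 \left(-8\right)}{5 \left(-8\right) \left(284 + 5 \left(-8\right)\right)} \frac{1}{69495} = \frac{76 - 40}{\left(-40\right) \left(284 - 40\right)} \frac{1}{69495} = \left(- \frac{1}{40}\right) \frac{1}{244} \cdot 36 \cdot \frac{1}{69495} = \left(- \frac{9}{2440}\right) \frac{1}{69495} = - \frac{3}{56522600}$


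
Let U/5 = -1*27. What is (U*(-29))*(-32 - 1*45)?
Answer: -301455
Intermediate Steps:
U = -135 (U = 5*(-1*27) = 5*(-27) = -135)
(U*(-29))*(-32 - 1*45) = (-135*(-29))*(-32 - 1*45) = 3915*(-32 - 45) = 3915*(-77) = -301455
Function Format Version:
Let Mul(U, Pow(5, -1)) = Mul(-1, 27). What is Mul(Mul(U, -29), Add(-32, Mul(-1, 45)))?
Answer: -301455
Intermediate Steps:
U = -135 (U = Mul(5, Mul(-1, 27)) = Mul(5, -27) = -135)
Mul(Mul(U, -29), Add(-32, Mul(-1, 45))) = Mul(Mul(-135, -29), Add(-32, Mul(-1, 45))) = Mul(3915, Add(-32, -45)) = Mul(3915, -77) = -301455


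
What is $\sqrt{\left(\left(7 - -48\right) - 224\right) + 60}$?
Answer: $i \sqrt{109} \approx 10.44 i$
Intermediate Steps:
$\sqrt{\left(\left(7 - -48\right) - 224\right) + 60} = \sqrt{\left(\left(7 + 48\right) - 224\right) + 60} = \sqrt{\left(55 - 224\right) + 60} = \sqrt{-169 + 60} = \sqrt{-109} = i \sqrt{109}$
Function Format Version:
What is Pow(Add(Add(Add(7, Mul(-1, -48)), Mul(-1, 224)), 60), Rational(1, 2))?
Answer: Mul(I, Pow(109, Rational(1, 2))) ≈ Mul(10.440, I)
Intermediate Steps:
Pow(Add(Add(Add(7, Mul(-1, -48)), Mul(-1, 224)), 60), Rational(1, 2)) = Pow(Add(Add(Add(7, 48), -224), 60), Rational(1, 2)) = Pow(Add(Add(55, -224), 60), Rational(1, 2)) = Pow(Add(-169, 60), Rational(1, 2)) = Pow(-109, Rational(1, 2)) = Mul(I, Pow(109, Rational(1, 2)))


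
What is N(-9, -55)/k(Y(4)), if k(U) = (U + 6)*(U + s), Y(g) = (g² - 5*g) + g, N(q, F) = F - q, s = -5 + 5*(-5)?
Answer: 23/90 ≈ 0.25556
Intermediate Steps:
s = -30 (s = -5 - 25 = -30)
Y(g) = g² - 4*g
k(U) = (-30 + U)*(6 + U) (k(U) = (U + 6)*(U - 30) = (6 + U)*(-30 + U) = (-30 + U)*(6 + U))
N(-9, -55)/k(Y(4)) = (-55 - 1*(-9))/(-180 + (4*(-4 + 4))² - 96*(-4 + 4)) = (-55 + 9)/(-180 + (4*0)² - 96*0) = -46/(-180 + 0² - 24*0) = -46/(-180 + 0 + 0) = -46/(-180) = -46*(-1/180) = 23/90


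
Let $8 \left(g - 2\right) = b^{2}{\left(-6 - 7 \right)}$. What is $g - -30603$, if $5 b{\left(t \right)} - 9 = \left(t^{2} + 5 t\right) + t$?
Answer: $30655$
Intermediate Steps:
$b{\left(t \right)} = \frac{9}{5} + \frac{t^{2}}{5} + \frac{6 t}{5}$ ($b{\left(t \right)} = \frac{9}{5} + \frac{\left(t^{2} + 5 t\right) + t}{5} = \frac{9}{5} + \frac{t^{2} + 6 t}{5} = \frac{9}{5} + \left(\frac{t^{2}}{5} + \frac{6 t}{5}\right) = \frac{9}{5} + \frac{t^{2}}{5} + \frac{6 t}{5}$)
$g = 52$ ($g = 2 + \frac{\left(\frac{9}{5} + \frac{\left(-6 - 7\right)^{2}}{5} + \frac{6 \left(-6 - 7\right)}{5}\right)^{2}}{8} = 2 + \frac{\left(\frac{9}{5} + \frac{\left(-13\right)^{2}}{5} + \frac{6}{5} \left(-13\right)\right)^{2}}{8} = 2 + \frac{\left(\frac{9}{5} + \frac{1}{5} \cdot 169 - \frac{78}{5}\right)^{2}}{8} = 2 + \frac{\left(\frac{9}{5} + \frac{169}{5} - \frac{78}{5}\right)^{2}}{8} = 2 + \frac{20^{2}}{8} = 2 + \frac{1}{8} \cdot 400 = 2 + 50 = 52$)
$g - -30603 = 52 - -30603 = 52 + 30603 = 30655$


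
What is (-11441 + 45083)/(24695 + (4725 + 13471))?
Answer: 11214/14297 ≈ 0.78436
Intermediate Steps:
(-11441 + 45083)/(24695 + (4725 + 13471)) = 33642/(24695 + 18196) = 33642/42891 = 33642*(1/42891) = 11214/14297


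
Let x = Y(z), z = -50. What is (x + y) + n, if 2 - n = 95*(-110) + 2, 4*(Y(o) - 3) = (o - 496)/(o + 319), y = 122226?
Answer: 71381029/538 ≈ 1.3268e+5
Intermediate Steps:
Y(o) = 3 + (-496 + o)/(4*(319 + o)) (Y(o) = 3 + ((o - 496)/(o + 319))/4 = 3 + ((-496 + o)/(319 + o))/4 = 3 + (-496 + o)/(4*(319 + o)))
x = 1341/538 (x = (3332 + 13*(-50))/(4*(319 - 50)) = (¼)*(3332 - 650)/269 = (¼)*(1/269)*2682 = 1341/538 ≈ 2.4926)
n = 10450 (n = 2 - (95*(-110) + 2) = 2 - (-10450 + 2) = 2 - 1*(-10448) = 2 + 10448 = 10450)
(x + y) + n = (1341/538 + 122226) + 10450 = 65758929/538 + 10450 = 71381029/538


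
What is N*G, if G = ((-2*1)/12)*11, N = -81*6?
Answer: 891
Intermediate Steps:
N = -486
G = -11/6 (G = ((1/12)*(-2))*11 = -⅙*11 = -11/6 ≈ -1.8333)
N*G = -486*(-11/6) = 891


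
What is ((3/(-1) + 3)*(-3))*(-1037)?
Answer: 0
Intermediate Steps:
((3/(-1) + 3)*(-3))*(-1037) = ((3*(-1) + 3)*(-3))*(-1037) = ((-3 + 3)*(-3))*(-1037) = (0*(-3))*(-1037) = 0*(-1037) = 0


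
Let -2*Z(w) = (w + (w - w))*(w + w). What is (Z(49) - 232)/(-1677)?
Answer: 2633/1677 ≈ 1.5701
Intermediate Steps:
Z(w) = -w² (Z(w) = -(w + (w - w))*(w + w)/2 = -(w + 0)*2*w/2 = -w*2*w/2 = -w²)
(Z(49) - 232)/(-1677) = (-1*49² - 232)/(-1677) = (-1*2401 - 232)*(-1/1677) = (-2401 - 232)*(-1/1677) = -2633*(-1/1677) = 2633/1677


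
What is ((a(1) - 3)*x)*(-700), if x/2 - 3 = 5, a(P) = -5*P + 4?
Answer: 44800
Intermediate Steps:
a(P) = 4 - 5*P
x = 16 (x = 6 + 2*5 = 6 + 10 = 16)
((a(1) - 3)*x)*(-700) = (((4 - 5*1) - 3)*16)*(-700) = (((4 - 5) - 3)*16)*(-700) = ((-1 - 3)*16)*(-700) = -4*16*(-700) = -64*(-700) = 44800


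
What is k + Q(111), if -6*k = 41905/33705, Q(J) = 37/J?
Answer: 5101/40446 ≈ 0.12612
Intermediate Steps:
k = -8381/40446 (k = -41905/(6*33705) = -⅙*8381/6741 = -8381/40446 ≈ -0.20721)
k + Q(111) = -8381/40446 + 37/111 = -8381/40446 + 37*(1/111) = -8381/40446 + ⅓ = 5101/40446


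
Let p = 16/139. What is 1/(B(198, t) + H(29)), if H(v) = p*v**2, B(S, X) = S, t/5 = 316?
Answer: 139/40978 ≈ 0.0033921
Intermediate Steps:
t = 1580 (t = 5*316 = 1580)
p = 16/139 (p = 16*(1/139) = 16/139 ≈ 0.11511)
H(v) = 16*v**2/139
1/(B(198, t) + H(29)) = 1/(198 + (16/139)*29**2) = 1/(198 + (16/139)*841) = 1/(198 + 13456/139) = 1/(40978/139) = 139/40978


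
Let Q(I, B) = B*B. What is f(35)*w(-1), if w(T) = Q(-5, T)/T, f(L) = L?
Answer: -35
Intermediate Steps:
Q(I, B) = B²
w(T) = T (w(T) = T²/T = T)
f(35)*w(-1) = 35*(-1) = -35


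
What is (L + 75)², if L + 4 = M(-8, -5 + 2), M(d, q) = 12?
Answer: 6889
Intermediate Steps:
L = 8 (L = -4 + 12 = 8)
(L + 75)² = (8 + 75)² = 83² = 6889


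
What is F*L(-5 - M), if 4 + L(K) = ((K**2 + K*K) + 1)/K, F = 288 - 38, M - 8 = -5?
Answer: -20125/4 ≈ -5031.3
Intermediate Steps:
M = 3 (M = 8 - 5 = 3)
F = 250
L(K) = -4 + (1 + 2*K**2)/K (L(K) = -4 + ((K**2 + K*K) + 1)/K = -4 + ((K**2 + K**2) + 1)/K = -4 + (2*K**2 + 1)/K = -4 + (1 + 2*K**2)/K)
F*L(-5 - M) = 250*(-4 + 1/(-5 - 1*3) + 2*(-5 - 1*3)) = 250*(-4 + 1/(-5 - 3) + 2*(-5 - 3)) = 250*(-4 + 1/(-8) + 2*(-8)) = 250*(-4 - 1/8 - 16) = 250*(-161/8) = -20125/4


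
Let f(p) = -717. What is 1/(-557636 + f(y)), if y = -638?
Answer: -1/558353 ≈ -1.7910e-6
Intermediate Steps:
1/(-557636 + f(y)) = 1/(-557636 - 717) = 1/(-558353) = -1/558353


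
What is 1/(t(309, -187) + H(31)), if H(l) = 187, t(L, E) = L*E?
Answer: -1/57596 ≈ -1.7362e-5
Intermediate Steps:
t(L, E) = E*L
1/(t(309, -187) + H(31)) = 1/(-187*309 + 187) = 1/(-57783 + 187) = 1/(-57596) = -1/57596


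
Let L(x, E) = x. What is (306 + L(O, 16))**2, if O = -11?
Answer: 87025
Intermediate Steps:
(306 + L(O, 16))**2 = (306 - 11)**2 = 295**2 = 87025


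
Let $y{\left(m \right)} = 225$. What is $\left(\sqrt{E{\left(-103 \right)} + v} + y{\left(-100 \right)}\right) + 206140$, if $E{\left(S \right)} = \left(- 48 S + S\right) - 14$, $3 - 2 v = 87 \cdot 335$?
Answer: $206365 + 4 i \sqrt{609} \approx 2.0637 \cdot 10^{5} + 98.712 i$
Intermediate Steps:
$v = -14571$ ($v = \frac{3}{2} - \frac{87 \cdot 335}{2} = \frac{3}{2} - \frac{29145}{2} = -14571$)
$E{\left(S \right)} = -14 - 47 S$ ($E{\left(S \right)} = - 47 S - 14 = -14 - 47 S$)
$\left(\sqrt{E{\left(-103 \right)} + v} + y{\left(-100 \right)}\right) + 206140 = \left(\sqrt{\left(-14 - -4841\right) - 14571} + 225\right) + 206140 = \left(\sqrt{\left(-14 + 4841\right) - 14571} + 225\right) + 206140 = \left(\sqrt{4827 - 14571} + 225\right) + 206140 = \left(\sqrt{-9744} + 225\right) + 206140 = \left(4 i \sqrt{609} + 225\right) + 206140 = \left(225 + 4 i \sqrt{609}\right) + 206140 = 206365 + 4 i \sqrt{609}$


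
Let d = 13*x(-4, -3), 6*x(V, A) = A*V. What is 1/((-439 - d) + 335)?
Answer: -1/130 ≈ -0.0076923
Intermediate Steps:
x(V, A) = A*V/6 (x(V, A) = (A*V)/6 = A*V/6)
d = 26 (d = 13*((1/6)*(-3)*(-4)) = 13*2 = 26)
1/((-439 - d) + 335) = 1/((-439 - 1*26) + 335) = 1/((-439 - 26) + 335) = 1/(-465 + 335) = 1/(-130) = -1/130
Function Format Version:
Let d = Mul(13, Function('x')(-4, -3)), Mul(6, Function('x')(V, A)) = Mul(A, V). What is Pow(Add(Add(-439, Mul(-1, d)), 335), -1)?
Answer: Rational(-1, 130) ≈ -0.0076923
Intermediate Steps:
Function('x')(V, A) = Mul(Rational(1, 6), A, V) (Function('x')(V, A) = Mul(Rational(1, 6), Mul(A, V)) = Mul(Rational(1, 6), A, V))
d = 26 (d = Mul(13, Mul(Rational(1, 6), -3, -4)) = Mul(13, 2) = 26)
Pow(Add(Add(-439, Mul(-1, d)), 335), -1) = Pow(Add(Add(-439, Mul(-1, 26)), 335), -1) = Pow(Add(Add(-439, -26), 335), -1) = Pow(Add(-465, 335), -1) = Pow(-130, -1) = Rational(-1, 130)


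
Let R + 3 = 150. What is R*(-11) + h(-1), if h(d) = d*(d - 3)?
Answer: -1613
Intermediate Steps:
R = 147 (R = -3 + 150 = 147)
h(d) = d*(-3 + d)
R*(-11) + h(-1) = 147*(-11) - (-3 - 1) = -1617 - 1*(-4) = -1617 + 4 = -1613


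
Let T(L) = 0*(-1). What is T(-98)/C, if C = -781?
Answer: 0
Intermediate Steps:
T(L) = 0
T(-98)/C = 0/(-781) = 0*(-1/781) = 0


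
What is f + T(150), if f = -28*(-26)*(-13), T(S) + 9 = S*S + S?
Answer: 13177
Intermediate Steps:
T(S) = -9 + S + S**2 (T(S) = -9 + (S*S + S) = -9 + (S**2 + S) = -9 + (S + S**2) = -9 + S + S**2)
f = -9464 (f = 728*(-13) = -9464)
f + T(150) = -9464 + (-9 + 150 + 150**2) = -9464 + (-9 + 150 + 22500) = -9464 + 22641 = 13177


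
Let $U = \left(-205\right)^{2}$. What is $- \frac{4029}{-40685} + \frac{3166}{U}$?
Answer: $\frac{754753}{4328575} \approx 0.17437$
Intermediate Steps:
$U = 42025$
$- \frac{4029}{-40685} + \frac{3166}{U} = - \frac{4029}{-40685} + \frac{3166}{42025} = \left(-4029\right) \left(- \frac{1}{40685}\right) + 3166 \cdot \frac{1}{42025} = \frac{51}{515} + \frac{3166}{42025} = \frac{754753}{4328575}$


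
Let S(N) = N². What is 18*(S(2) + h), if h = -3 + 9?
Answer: 180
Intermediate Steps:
h = 6
18*(S(2) + h) = 18*(2² + 6) = 18*(4 + 6) = 18*10 = 180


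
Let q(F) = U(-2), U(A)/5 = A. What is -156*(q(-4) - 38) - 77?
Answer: 7411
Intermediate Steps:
U(A) = 5*A
q(F) = -10 (q(F) = 5*(-2) = -10)
-156*(q(-4) - 38) - 77 = -156*(-10 - 38) - 77 = -156*(-48) - 77 = 7488 - 77 = 7411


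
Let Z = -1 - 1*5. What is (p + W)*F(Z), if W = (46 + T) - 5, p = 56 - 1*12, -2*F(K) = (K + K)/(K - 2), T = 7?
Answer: -69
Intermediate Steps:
Z = -6 (Z = -1 - 5 = -6)
F(K) = -K/(-2 + K) (F(K) = -(K + K)/(2*(K - 2)) = -2*K/(2*(-2 + K)) = -K/(-2 + K))
p = 44 (p = 56 - 12 = 44)
W = 48 (W = (46 + 7) - 5 = 53 - 5 = 48)
(p + W)*F(Z) = (44 + 48)*(-1*(-6)/(-2 - 6)) = 92*(-1*(-6)/(-8)) = 92*(-1*(-6)*(-1/8)) = 92*(-3/4) = -69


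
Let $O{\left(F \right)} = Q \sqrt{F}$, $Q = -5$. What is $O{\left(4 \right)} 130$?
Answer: $-1300$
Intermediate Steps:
$O{\left(F \right)} = - 5 \sqrt{F}$
$O{\left(4 \right)} 130 = - 5 \sqrt{4} \cdot 130 = \left(-5\right) 2 \cdot 130 = \left(-10\right) 130 = -1300$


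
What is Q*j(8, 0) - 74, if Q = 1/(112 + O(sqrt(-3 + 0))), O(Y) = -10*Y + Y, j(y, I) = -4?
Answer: -946686/12787 - 36*I*sqrt(3)/12787 ≈ -74.035 - 0.0048763*I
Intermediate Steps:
O(Y) = -9*Y
Q = 1/(112 - 9*I*sqrt(3)) (Q = 1/(112 - 9*sqrt(-3 + 0)) = 1/(112 - 9*I*sqrt(3)) ≈ 0.0087589 + 0.0012191*I)
Q*j(8, 0) - 74 = (112/12787 + 9*I*sqrt(3)/12787)*(-4) - 74 = (-448/12787 - 36*I*sqrt(3)/12787) - 74 = -946686/12787 - 36*I*sqrt(3)/12787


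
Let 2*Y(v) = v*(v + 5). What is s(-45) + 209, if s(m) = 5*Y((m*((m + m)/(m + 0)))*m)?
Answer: 41057084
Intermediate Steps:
Y(v) = v*(5 + v)/2 (Y(v) = (v*(v + 5))/2 = (v*(5 + v))/2 = v*(5 + v)/2)
s(m) = 5*m**2*(5 + 2*m**2) (s(m) = 5*(((m*((m + m)/(m + 0)))*m)*(5 + (m*((m + m)/(m + 0)))*m)/2) = 5*(((m*((2*m)/m))*m)*(5 + (m*((2*m)/m))*m)/2) = 5*(((m*2)*m)*(5 + (m*2)*m)/2) = 5*(((2*m)*m)*(5 + (2*m)*m)/2) = 5*((2*m**2)*(5 + 2*m**2)/2) = 5*(m**2*(5 + 2*m**2)) = 5*m**2*(5 + 2*m**2))
s(-45) + 209 = (-45)**2*(25 + 10*(-45)**2) + 209 = 2025*(25 + 10*2025) + 209 = 2025*(25 + 20250) + 209 = 2025*20275 + 209 = 41056875 + 209 = 41057084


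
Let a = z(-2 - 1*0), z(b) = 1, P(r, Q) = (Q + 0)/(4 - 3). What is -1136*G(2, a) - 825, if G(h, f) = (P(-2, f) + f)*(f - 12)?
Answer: 24167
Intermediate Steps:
P(r, Q) = Q (P(r, Q) = Q/1 = Q*1 = Q)
a = 1
G(h, f) = 2*f*(-12 + f) (G(h, f) = (f + f)*(f - 12) = (2*f)*(-12 + f) = 2*f*(-12 + f))
-1136*G(2, a) - 825 = -2272*(-12 + 1) - 825 = -2272*(-11) - 825 = -1136*(-22) - 825 = 24992 - 825 = 24167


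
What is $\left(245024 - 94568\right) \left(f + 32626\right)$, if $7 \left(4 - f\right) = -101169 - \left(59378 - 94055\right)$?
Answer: $\frac{44369775312}{7} \approx 6.3385 \cdot 10^{9}$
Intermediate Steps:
$f = \frac{66520}{7}$ ($f = 4 - \frac{-101169 - \left(59378 - 94055\right)}{7} = 4 - \frac{-101169 - -34677}{7} = 4 - \frac{-101169 + 34677}{7} = 4 - - \frac{66492}{7} = 4 + \frac{66492}{7} = \frac{66520}{7} \approx 9502.9$)
$\left(245024 - 94568\right) \left(f + 32626\right) = \left(245024 - 94568\right) \left(\frac{66520}{7} + 32626\right) = 150456 \cdot \frac{294902}{7} = \frac{44369775312}{7}$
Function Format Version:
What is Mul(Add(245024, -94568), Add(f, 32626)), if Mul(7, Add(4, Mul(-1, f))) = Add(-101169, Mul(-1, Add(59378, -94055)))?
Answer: Rational(44369775312, 7) ≈ 6.3385e+9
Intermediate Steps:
f = Rational(66520, 7) (f = Add(4, Mul(Rational(-1, 7), Add(-101169, Mul(-1, Add(59378, -94055))))) = Add(4, Mul(Rational(-1, 7), Add(-101169, Mul(-1, -34677)))) = Add(4, Mul(Rational(-1, 7), Add(-101169, 34677))) = Add(4, Mul(Rational(-1, 7), -66492)) = Add(4, Rational(66492, 7)) = Rational(66520, 7) ≈ 9502.9)
Mul(Add(245024, -94568), Add(f, 32626)) = Mul(Add(245024, -94568), Add(Rational(66520, 7), 32626)) = Mul(150456, Rational(294902, 7)) = Rational(44369775312, 7)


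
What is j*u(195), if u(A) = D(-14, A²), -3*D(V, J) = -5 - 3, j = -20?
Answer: -160/3 ≈ -53.333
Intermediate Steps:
D(V, J) = 8/3 (D(V, J) = -(-5 - 3)/3 = -⅓*(-8) = 8/3)
u(A) = 8/3
j*u(195) = -20*8/3 = -160/3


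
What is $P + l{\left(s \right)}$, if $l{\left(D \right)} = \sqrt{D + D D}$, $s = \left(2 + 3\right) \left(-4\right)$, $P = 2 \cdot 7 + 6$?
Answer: $20 + 2 \sqrt{95} \approx 39.494$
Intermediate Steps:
$P = 20$ ($P = 14 + 6 = 20$)
$s = -20$ ($s = 5 \left(-4\right) = -20$)
$l{\left(D \right)} = \sqrt{D + D^{2}}$
$P + l{\left(s \right)} = 20 + \sqrt{- 20 \left(1 - 20\right)} = 20 + \sqrt{\left(-20\right) \left(-19\right)} = 20 + \sqrt{380} = 20 + 2 \sqrt{95}$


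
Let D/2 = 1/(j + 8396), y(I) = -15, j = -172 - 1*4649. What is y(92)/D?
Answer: -53625/2 ≈ -26813.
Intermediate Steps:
j = -4821 (j = -172 - 4649 = -4821)
D = 2/3575 (D = 2/(-4821 + 8396) = 2/3575 ≈ 0.00055944)
y(92)/D = -15/2/3575 = -15*3575/2 = -53625/2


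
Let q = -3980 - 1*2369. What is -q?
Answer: 6349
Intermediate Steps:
q = -6349 (q = -3980 - 2369 = -6349)
-q = -1*(-6349) = 6349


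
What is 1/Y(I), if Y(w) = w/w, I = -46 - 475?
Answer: 1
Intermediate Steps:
I = -521
Y(w) = 1
1/Y(I) = 1/1 = 1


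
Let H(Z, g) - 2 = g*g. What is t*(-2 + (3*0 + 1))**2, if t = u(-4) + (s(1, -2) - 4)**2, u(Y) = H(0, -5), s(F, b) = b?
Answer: 63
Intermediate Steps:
H(Z, g) = 2 + g**2 (H(Z, g) = 2 + g*g = 2 + g**2)
u(Y) = 27 (u(Y) = 2 + (-5)**2 = 2 + 25 = 27)
t = 63 (t = 27 + (-2 - 4)**2 = 27 + (-6)**2 = 27 + 36 = 63)
t*(-2 + (3*0 + 1))**2 = 63*(-2 + (3*0 + 1))**2 = 63*(-2 + (0 + 1))**2 = 63*(-2 + 1)**2 = 63*(-1)**2 = 63*1 = 63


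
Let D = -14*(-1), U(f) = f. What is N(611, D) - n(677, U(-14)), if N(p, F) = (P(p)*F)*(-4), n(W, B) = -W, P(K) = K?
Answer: -33539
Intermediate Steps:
D = 14
N(p, F) = -4*F*p (N(p, F) = (p*F)*(-4) = (F*p)*(-4) = -4*F*p)
N(611, D) - n(677, U(-14)) = -4*14*611 - (-1)*677 = -34216 - 1*(-677) = -34216 + 677 = -33539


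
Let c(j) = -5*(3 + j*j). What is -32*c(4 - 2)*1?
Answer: 1120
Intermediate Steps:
c(j) = -15 - 5*j² (c(j) = -5*(3 + j²) = -15 - 5*j²)
-32*c(4 - 2)*1 = -32*(-15 - 5*(4 - 2)²)*1 = -32*(-15 - 5*2²)*1 = -32*(-15 - 5*4)*1 = -32*(-15 - 20)*1 = -32*(-35)*1 = 1120*1 = 1120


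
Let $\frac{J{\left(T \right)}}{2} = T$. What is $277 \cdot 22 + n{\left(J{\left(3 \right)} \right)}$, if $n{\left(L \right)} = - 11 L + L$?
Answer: $6034$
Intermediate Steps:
$J{\left(T \right)} = 2 T$
$n{\left(L \right)} = - 10 L$
$277 \cdot 22 + n{\left(J{\left(3 \right)} \right)} = 277 \cdot 22 - 10 \cdot 2 \cdot 3 = 6094 - 60 = 6034$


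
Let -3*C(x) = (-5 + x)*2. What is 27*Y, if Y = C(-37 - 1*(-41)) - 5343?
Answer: -144243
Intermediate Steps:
C(x) = 10/3 - 2*x/3 (C(x) = -(-5 + x)*2/3 = -(-10 + 2*x)/3 = 10/3 - 2*x/3)
Y = -16027/3 (Y = (10/3 - 2*(-37 - 1*(-41))/3) - 5343 = (10/3 - 2*(-37 + 41)/3) - 5343 = (10/3 - 2/3*4) - 5343 = (10/3 - 8/3) - 5343 = 2/3 - 5343 = -16027/3 ≈ -5342.3)
27*Y = 27*(-16027/3) = -144243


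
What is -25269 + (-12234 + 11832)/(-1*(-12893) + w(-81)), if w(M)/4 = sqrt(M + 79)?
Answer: 3*(-33692*sqrt(2) + 108597873*I)/(-12893*I + 4*sqrt(2)) ≈ -25269.0 + 1.3683e-5*I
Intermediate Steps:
w(M) = 4*sqrt(79 + M) (w(M) = 4*sqrt(M + 79) = 4*sqrt(79 + M))
-25269 + (-12234 + 11832)/(-1*(-12893) + w(-81)) = -25269 + (-12234 + 11832)/(-1*(-12893) + 4*sqrt(79 - 81)) = -25269 - 402/(12893 + 4*sqrt(-2)) = -25269 - 402/(12893 + 4*(I*sqrt(2))) = -25269 - 402/(12893 + 4*I*sqrt(2))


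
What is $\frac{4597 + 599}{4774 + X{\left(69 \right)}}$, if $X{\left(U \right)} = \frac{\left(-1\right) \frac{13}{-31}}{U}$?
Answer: $\frac{11114244}{10211599} \approx 1.0884$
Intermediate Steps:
$X{\left(U \right)} = \frac{13}{31 U}$ ($X{\left(U \right)} = \frac{\left(-1\right) 13 \left(- \frac{1}{31}\right)}{U} = \frac{\left(-1\right) \left(- \frac{13}{31}\right)}{U} = \frac{13}{31 U}$)
$\frac{4597 + 599}{4774 + X{\left(69 \right)}} = \frac{4597 + 599}{4774 + \frac{13}{31 \cdot 69}} = \frac{5196}{4774 + \frac{13}{31} \cdot \frac{1}{69}} = \frac{5196}{4774 + \frac{13}{2139}} = \frac{5196}{\frac{10211599}{2139}} = 5196 \cdot \frac{2139}{10211599} = \frac{11114244}{10211599}$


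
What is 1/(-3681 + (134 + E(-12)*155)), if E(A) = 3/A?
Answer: -4/14343 ≈ -0.00027888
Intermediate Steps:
1/(-3681 + (134 + E(-12)*155)) = 1/(-3681 + (134 + (3/(-12))*155)) = 1/(-3681 + (134 + (3*(-1/12))*155)) = 1/(-3681 + (134 - 1/4*155)) = 1/(-3681 + (134 - 155/4)) = 1/(-3681 + 381/4) = 1/(-14343/4) = -4/14343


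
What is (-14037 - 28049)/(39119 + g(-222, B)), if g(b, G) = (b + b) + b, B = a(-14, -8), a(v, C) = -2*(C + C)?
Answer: -42086/38453 ≈ -1.0945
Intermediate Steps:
a(v, C) = -4*C
B = 32 (B = -4*(-8) = 32)
g(b, G) = 3*b (g(b, G) = 2*b + b = 3*b)
(-14037 - 28049)/(39119 + g(-222, B)) = (-14037 - 28049)/(39119 + 3*(-222)) = -42086/(39119 - 666) = -42086/38453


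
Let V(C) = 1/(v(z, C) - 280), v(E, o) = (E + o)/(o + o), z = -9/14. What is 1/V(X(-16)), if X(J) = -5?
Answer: -39121/140 ≈ -279.44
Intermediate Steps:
z = -9/14 (z = -9*1/14 = -9/14 ≈ -0.64286)
v(E, o) = (E + o)/(2*o) (v(E, o) = (E + o)/((2*o)) = (E + o)*(1/(2*o)) = (E + o)/(2*o))
V(C) = 1/(-280 + (-9/14 + C)/(2*C)) (V(C) = 1/((-9/14 + C)/(2*C) - 280) = 1/(-280 + (-9/14 + C)/(2*C)))
1/V(X(-16)) = 1/(-28*(-5)/(9 + 7826*(-5))) = 1/(-28*(-5)/(9 - 39130)) = 1/(-28*(-5)/(-39121)) = 1/(-28*(-5)*(-1/39121)) = 1/(-140/39121) = -39121/140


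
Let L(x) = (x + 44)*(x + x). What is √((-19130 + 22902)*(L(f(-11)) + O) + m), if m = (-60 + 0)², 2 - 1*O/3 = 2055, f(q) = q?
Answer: 6*I*√721295 ≈ 5095.7*I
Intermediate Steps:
L(x) = 2*x*(44 + x) (L(x) = (44 + x)*(2*x) = 2*x*(44 + x))
O = -6159 (O = 6 - 3*2055 = 6 - 6165 = -6159)
m = 3600 (m = (-60)² = 3600)
√((-19130 + 22902)*(L(f(-11)) + O) + m) = √((-19130 + 22902)*(2*(-11)*(44 - 11) - 6159) + 3600) = √(3772*(2*(-11)*33 - 6159) + 3600) = √(3772*(-726 - 6159) + 3600) = √(3772*(-6885) + 3600) = √(-25970220 + 3600) = √(-25966620) = 6*I*√721295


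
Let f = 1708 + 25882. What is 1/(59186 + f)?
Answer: 1/86776 ≈ 1.1524e-5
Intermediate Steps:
f = 27590
1/(59186 + f) = 1/(59186 + 27590) = 1/86776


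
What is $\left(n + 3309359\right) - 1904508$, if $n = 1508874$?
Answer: $2913725$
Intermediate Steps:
$\left(n + 3309359\right) - 1904508 = \left(1508874 + 3309359\right) - 1904508 = 4818233 - 1904508 = 2913725$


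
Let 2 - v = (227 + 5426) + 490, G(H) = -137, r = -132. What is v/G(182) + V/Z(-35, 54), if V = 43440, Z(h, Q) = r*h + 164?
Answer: 2208114/40963 ≈ 53.905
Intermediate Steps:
Z(h, Q) = 164 - 132*h (Z(h, Q) = -132*h + 164 = 164 - 132*h)
v = -6141 (v = 2 - ((227 + 5426) + 490) = 2 - (5653 + 490) = 2 - 1*6143 = 2 - 6143 = -6141)
v/G(182) + V/Z(-35, 54) = -6141/(-137) + 43440/(164 - 132*(-35)) = -6141*(-1/137) + 43440/(164 + 4620) = 6141/137 + 43440/4784 = 6141/137 + 43440*(1/4784) = 6141/137 + 2715/299 = 2208114/40963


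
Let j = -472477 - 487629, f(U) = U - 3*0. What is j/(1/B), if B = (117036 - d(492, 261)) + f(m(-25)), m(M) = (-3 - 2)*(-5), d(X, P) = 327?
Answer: -112077013804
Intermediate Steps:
m(M) = 25 (m(M) = -5*(-5) = 25)
f(U) = U (f(U) = U + 0 = U)
B = 116734 (B = (117036 - 1*327) + 25 = (117036 - 327) + 25 = 116709 + 25 = 116734)
j = -960106
j/(1/B) = -960106/(1/116734) = -960106/1/116734 = -960106*116734 = -112077013804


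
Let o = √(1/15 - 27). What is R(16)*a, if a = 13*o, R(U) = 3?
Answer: 26*I*√1515/5 ≈ 202.4*I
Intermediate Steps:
o = 2*I*√1515/15 (o = √(1/15 - 27) = √(-404/15) = 2*I*√1515/15 ≈ 5.1897*I)
a = 26*I*√1515/15 (a = 13*(2*I*√1515/15) = 26*I*√1515/15 ≈ 67.467*I)
R(16)*a = 3*(26*I*√1515/15) = 26*I*√1515/5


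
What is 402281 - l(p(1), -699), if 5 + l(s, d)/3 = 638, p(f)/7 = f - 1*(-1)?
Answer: 400382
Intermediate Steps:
p(f) = 7 + 7*f (p(f) = 7*(f - 1*(-1)) = 7*(f + 1) = 7*(1 + f) = 7 + 7*f)
l(s, d) = 1899 (l(s, d) = -15 + 3*638 = -15 + 1914 = 1899)
402281 - l(p(1), -699) = 402281 - 1*1899 = 402281 - 1899 = 400382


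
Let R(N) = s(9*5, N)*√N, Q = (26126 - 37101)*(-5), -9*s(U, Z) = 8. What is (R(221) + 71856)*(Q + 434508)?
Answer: 35165104848 - 3915064*√221/9 ≈ 3.5159e+10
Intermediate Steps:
s(U, Z) = -8/9 (s(U, Z) = -⅑*8 = -8/9)
Q = 54875 (Q = -10975*(-5) = 54875)
R(N) = -8*√N/9
(R(221) + 71856)*(Q + 434508) = (-8*√221/9 + 71856)*(54875 + 434508) = (71856 - 8*√221/9)*489383 = 35165104848 - 3915064*√221/9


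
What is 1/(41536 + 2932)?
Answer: 1/44468 ≈ 2.2488e-5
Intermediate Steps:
1/(41536 + 2932) = 1/44468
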